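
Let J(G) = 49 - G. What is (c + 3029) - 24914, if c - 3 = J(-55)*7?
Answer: -21154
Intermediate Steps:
c = 731 (c = 3 + (49 - 1*(-55))*7 = 3 + (49 + 55)*7 = 3 + 104*7 = 3 + 728 = 731)
(c + 3029) - 24914 = (731 + 3029) - 24914 = 3760 - 24914 = -21154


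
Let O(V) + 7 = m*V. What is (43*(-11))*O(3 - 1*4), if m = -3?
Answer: 1892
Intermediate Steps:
O(V) = -7 - 3*V
(43*(-11))*O(3 - 1*4) = (43*(-11))*(-7 - 3*(3 - 1*4)) = -473*(-7 - 3*(3 - 4)) = -473*(-7 - 3*(-1)) = -473*(-7 + 3) = -473*(-4) = 1892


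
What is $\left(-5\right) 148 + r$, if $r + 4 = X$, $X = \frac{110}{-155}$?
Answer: $- \frac{23086}{31} \approx -744.71$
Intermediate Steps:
$X = - \frac{22}{31}$ ($X = 110 \left(- \frac{1}{155}\right) = - \frac{22}{31} \approx -0.70968$)
$r = - \frac{146}{31}$ ($r = -4 - \frac{22}{31} = - \frac{146}{31} \approx -4.7097$)
$\left(-5\right) 148 + r = \left(-5\right) 148 - \frac{146}{31} = -740 - \frac{146}{31} = - \frac{23086}{31}$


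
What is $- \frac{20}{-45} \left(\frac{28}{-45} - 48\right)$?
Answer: $- \frac{8752}{405} \approx -21.61$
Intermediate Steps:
$- \frac{20}{-45} \left(\frac{28}{-45} - 48\right) = \left(-20\right) \left(- \frac{1}{45}\right) \left(28 \left(- \frac{1}{45}\right) - 48\right) = \frac{4 \left(- \frac{28}{45} - 48\right)}{9} = \frac{4}{9} \left(- \frac{2188}{45}\right) = - \frac{8752}{405}$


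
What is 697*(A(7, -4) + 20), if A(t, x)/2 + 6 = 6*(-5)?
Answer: -36244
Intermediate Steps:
A(t, x) = -72 (A(t, x) = -12 + 2*(6*(-5)) = -12 + 2*(-30) = -12 - 60 = -72)
697*(A(7, -4) + 20) = 697*(-72 + 20) = 697*(-52) = -36244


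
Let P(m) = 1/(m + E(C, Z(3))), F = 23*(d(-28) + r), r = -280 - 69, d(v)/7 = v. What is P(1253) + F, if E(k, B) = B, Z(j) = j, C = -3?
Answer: -15743959/1256 ≈ -12535.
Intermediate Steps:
d(v) = 7*v
r = -349
F = -12535 (F = 23*(7*(-28) - 349) = 23*(-196 - 349) = 23*(-545) = -12535)
P(m) = 1/(3 + m) (P(m) = 1/(m + 3) = 1/(3 + m))
P(1253) + F = 1/(3 + 1253) - 12535 = 1/1256 - 12535 = -15743959/1256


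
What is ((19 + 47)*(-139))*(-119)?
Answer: 1091706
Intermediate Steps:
((19 + 47)*(-139))*(-119) = (66*(-139))*(-119) = -9174*(-119) = 1091706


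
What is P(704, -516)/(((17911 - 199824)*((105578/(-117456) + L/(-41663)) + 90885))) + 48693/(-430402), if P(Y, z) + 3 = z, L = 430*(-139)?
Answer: -1969793360759038251643305/17411193339857505840181418 ≈ -0.11313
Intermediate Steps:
L = -59770
P(Y, z) = -3 + z
P(704, -516)/(((17911 - 199824)*((105578/(-117456) + L/(-41663)) + 90885))) + 48693/(-430402) = (-3 - 516)/(((17911 - 199824)*((105578/(-117456) - 59770/(-41663)) + 90885))) + 48693/(-430402) = -519*(-1/(181913*((105578*(-1/117456) - 59770*(-1/41663)) + 90885))) + 48693*(-1/430402) = -519*(-1/(181913*((-52789/58728 + 59770/41663) + 90885))) - 48693/430402 = -519*(-1/(181913*(1310824453/2446784664 + 90885))) - 48693/430402 = -519/((-181913*222377335012093/2446784664)) - 48693/430402 = -519/(-40453328144054873909/2446784664) - 48693/430402 = -519*(-2446784664/40453328144054873909) - 48693/430402 = 1269881240616/40453328144054873909 - 48693/430402 = -1969793360759038251643305/17411193339857505840181418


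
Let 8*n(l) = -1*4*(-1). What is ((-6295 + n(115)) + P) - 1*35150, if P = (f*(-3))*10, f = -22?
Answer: -81569/2 ≈ -40785.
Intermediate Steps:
n(l) = ½ (n(l) = (-1*4*(-1))/8 = (-4*(-1))/8 = (⅛)*4 = ½)
P = 660 (P = -22*(-3)*10 = 66*10 = 660)
((-6295 + n(115)) + P) - 1*35150 = ((-6295 + ½) + 660) - 1*35150 = (-12589/2 + 660) - 35150 = -11269/2 - 35150 = -81569/2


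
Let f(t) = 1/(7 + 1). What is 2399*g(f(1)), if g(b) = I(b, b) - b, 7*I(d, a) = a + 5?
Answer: 40783/28 ≈ 1456.5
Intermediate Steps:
f(t) = ⅛ (f(t) = 1/8 = ⅛)
I(d, a) = 5/7 + a/7 (I(d, a) = (a + 5)/7 = (5 + a)/7 = 5/7 + a/7)
g(b) = 5/7 - 6*b/7 (g(b) = (5/7 + b/7) - b = 5/7 - 6*b/7)
2399*g(f(1)) = 2399*(5/7 - 6/7*⅛) = 2399*(5/7 - 3/28) = 2399*(17/28) = 40783/28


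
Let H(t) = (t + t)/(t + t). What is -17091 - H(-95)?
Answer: -17092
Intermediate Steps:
H(t) = 1 (H(t) = (2*t)/((2*t)) = (2*t)*(1/(2*t)) = 1)
-17091 - H(-95) = -17091 - 1*1 = -17091 - 1 = -17092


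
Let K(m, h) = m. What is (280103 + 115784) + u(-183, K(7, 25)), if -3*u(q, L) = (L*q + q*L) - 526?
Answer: 1190749/3 ≈ 3.9692e+5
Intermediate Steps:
u(q, L) = 526/3 - 2*L*q/3 (u(q, L) = -((L*q + q*L) - 526)/3 = -((L*q + L*q) - 526)/3 = -(2*L*q - 526)/3 = -(-526 + 2*L*q)/3 = 526/3 - 2*L*q/3)
(280103 + 115784) + u(-183, K(7, 25)) = (280103 + 115784) + (526/3 - ⅔*7*(-183)) = 395887 + (526/3 + 854) = 395887 + 3088/3 = 1190749/3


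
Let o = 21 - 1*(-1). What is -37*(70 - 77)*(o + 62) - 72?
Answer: 21684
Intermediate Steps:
o = 22 (o = 21 + 1 = 22)
-37*(70 - 77)*(o + 62) - 72 = -37*(70 - 77)*(22 + 62) - 72 = -(-259)*84 - 72 = -37*(-588) - 72 = 21756 - 72 = 21684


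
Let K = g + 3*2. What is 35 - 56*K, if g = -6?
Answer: 35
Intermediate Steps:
K = 0 (K = -6 + 3*2 = -6 + 6 = 0)
35 - 56*K = 35 - 56*0 = 35 + 0 = 35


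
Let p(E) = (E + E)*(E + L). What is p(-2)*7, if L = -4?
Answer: 168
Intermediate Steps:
p(E) = 2*E*(-4 + E) (p(E) = (E + E)*(E - 4) = (2*E)*(-4 + E) = 2*E*(-4 + E))
p(-2)*7 = (2*(-2)*(-4 - 2))*7 = (2*(-2)*(-6))*7 = 24*7 = 168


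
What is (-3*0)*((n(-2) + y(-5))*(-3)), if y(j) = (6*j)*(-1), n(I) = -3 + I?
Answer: 0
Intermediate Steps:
y(j) = -6*j
(-3*0)*((n(-2) + y(-5))*(-3)) = (-3*0)*(((-3 - 2) - 6*(-5))*(-3)) = 0*((-5 + 30)*(-3)) = 0*(25*(-3)) = 0*(-75) = 0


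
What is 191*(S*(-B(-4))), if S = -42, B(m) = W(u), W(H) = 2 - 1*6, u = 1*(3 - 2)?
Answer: -32088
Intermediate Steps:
u = 1 (u = 1*1 = 1)
W(H) = -4 (W(H) = 2 - 6 = -4)
B(m) = -4
191*(S*(-B(-4))) = 191*(-(-42)*(-4)) = 191*(-42*4) = 191*(-168) = -32088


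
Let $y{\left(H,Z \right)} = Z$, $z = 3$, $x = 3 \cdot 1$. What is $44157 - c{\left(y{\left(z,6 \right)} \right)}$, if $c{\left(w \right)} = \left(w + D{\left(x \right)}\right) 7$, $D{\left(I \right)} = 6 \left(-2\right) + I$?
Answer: $44178$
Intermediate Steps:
$x = 3$
$D{\left(I \right)} = -12 + I$
$c{\left(w \right)} = -63 + 7 w$ ($c{\left(w \right)} = \left(w + \left(-12 + 3\right)\right) 7 = \left(w - 9\right) 7 = \left(-9 + w\right) 7 = -63 + 7 w$)
$44157 - c{\left(y{\left(z,6 \right)} \right)} = 44157 - \left(-63 + 7 \cdot 6\right) = 44157 - \left(-63 + 42\right) = 44157 - -21 = 44157 + 21 = 44178$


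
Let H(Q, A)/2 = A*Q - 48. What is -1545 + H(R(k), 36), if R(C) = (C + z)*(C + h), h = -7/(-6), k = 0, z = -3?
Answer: -1893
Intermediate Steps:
h = 7/6 (h = -7*(-⅙) = 7/6 ≈ 1.1667)
R(C) = (-3 + C)*(7/6 + C) (R(C) = (C - 3)*(C + 7/6) = (-3 + C)*(7/6 + C))
H(Q, A) = -96 + 2*A*Q (H(Q, A) = 2*(A*Q - 48) = 2*(-48 + A*Q) = -96 + 2*A*Q)
-1545 + H(R(k), 36) = -1545 + (-96 + 2*36*(-7/2 + 0² - 11/6*0)) = -1545 + (-96 + 2*36*(-7/2 + 0 + 0)) = -1545 + (-96 + 2*36*(-7/2)) = -1545 + (-96 - 252) = -1545 - 348 = -1893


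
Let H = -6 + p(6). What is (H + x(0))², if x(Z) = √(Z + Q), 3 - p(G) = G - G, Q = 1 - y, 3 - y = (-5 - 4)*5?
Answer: (3 - I*√47)² ≈ -38.0 - 41.134*I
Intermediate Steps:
y = 48 (y = 3 - (-5 - 4)*5 = 3 - (-9)*5 = 3 - 1*(-45) = 3 + 45 = 48)
Q = -47 (Q = 1 - 1*48 = 1 - 48 = -47)
p(G) = 3 (p(G) = 3 - (G - G) = 3 - 1*0 = 3 + 0 = 3)
H = -3 (H = -6 + 3 = -3)
x(Z) = √(-47 + Z) (x(Z) = √(Z - 47) = √(-47 + Z))
(H + x(0))² = (-3 + √(-47 + 0))² = (-3 + √(-47))² = (-3 + I*√47)²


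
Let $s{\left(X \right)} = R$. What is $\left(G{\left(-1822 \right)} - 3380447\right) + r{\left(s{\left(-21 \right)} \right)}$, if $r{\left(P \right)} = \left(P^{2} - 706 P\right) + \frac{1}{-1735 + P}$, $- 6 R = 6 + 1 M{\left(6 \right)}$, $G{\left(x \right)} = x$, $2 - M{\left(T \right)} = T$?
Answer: $- \frac{158461800239}{46854} \approx -3.382 \cdot 10^{6}$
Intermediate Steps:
$M{\left(T \right)} = 2 - T$
$R = - \frac{1}{3}$ ($R = - \frac{6 + 1 \left(2 - 6\right)}{6} = - \frac{6 + 1 \left(-4\right)}{6} = - \frac{6 - 4}{6} = \left(- \frac{1}{6}\right) 2 = - \frac{1}{3} \approx -0.33333$)
$s{\left(X \right)} = - \frac{1}{3}$
$r{\left(P \right)} = P^{2} + \frac{1}{-1735 + P} - 706 P$
$\left(G{\left(-1822 \right)} - 3380447\right) + r{\left(s{\left(-21 \right)} \right)} = \left(-1822 - 3380447\right) + \frac{1 + \left(- \frac{1}{3}\right)^{3} - 2441 \left(- \frac{1}{3}\right)^{2} + 1224910 \left(- \frac{1}{3}\right)}{-1735 - \frac{1}{3}} = -3382269 + \frac{1 - \frac{1}{27} - \frac{2441}{9} - \frac{1224910}{3}}{- \frac{5206}{3}} = -3382269 - \frac{3 \left(1 - \frac{1}{27} - \frac{2441}{9} - \frac{1224910}{3}\right)}{5206} = -3382269 - - \frac{11031487}{46854} = -3382269 + \frac{11031487}{46854} = - \frac{158461800239}{46854}$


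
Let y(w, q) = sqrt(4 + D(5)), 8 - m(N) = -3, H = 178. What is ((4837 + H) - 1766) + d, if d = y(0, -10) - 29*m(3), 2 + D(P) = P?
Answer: 2930 + sqrt(7) ≈ 2932.6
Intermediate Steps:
D(P) = -2 + P
m(N) = 11 (m(N) = 8 - 1*(-3) = 8 + 3 = 11)
y(w, q) = sqrt(7) (y(w, q) = sqrt(4 + (-2 + 5)) = sqrt(4 + 3) = sqrt(7))
d = -319 + sqrt(7) (d = sqrt(7) - 29*11 = sqrt(7) - 319 = -319 + sqrt(7) ≈ -316.35)
((4837 + H) - 1766) + d = ((4837 + 178) - 1766) + (-319 + sqrt(7)) = (5015 - 1766) + (-319 + sqrt(7)) = 3249 + (-319 + sqrt(7)) = 2930 + sqrt(7)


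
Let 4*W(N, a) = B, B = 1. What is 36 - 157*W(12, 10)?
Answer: -13/4 ≈ -3.2500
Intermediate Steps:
W(N, a) = ¼ (W(N, a) = (¼)*1 = ¼)
36 - 157*W(12, 10) = 36 - 157*¼ = 36 - 157/4 = -13/4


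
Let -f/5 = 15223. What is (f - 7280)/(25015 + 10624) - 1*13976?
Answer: -498174059/35639 ≈ -13978.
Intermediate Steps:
f = -76115 (f = -5*15223 = -76115)
(f - 7280)/(25015 + 10624) - 1*13976 = (-76115 - 7280)/(25015 + 10624) - 1*13976 = -83395/35639 - 13976 = -498174059/35639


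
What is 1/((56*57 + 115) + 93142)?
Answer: 1/96449 ≈ 1.0368e-5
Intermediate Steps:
1/((56*57 + 115) + 93142) = 1/((3192 + 115) + 93142) = 1/(3307 + 93142) = 1/96449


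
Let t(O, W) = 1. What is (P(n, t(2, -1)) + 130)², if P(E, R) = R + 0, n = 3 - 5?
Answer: 17161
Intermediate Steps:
n = -2
P(E, R) = R
(P(n, t(2, -1)) + 130)² = (1 + 130)² = 131² = 17161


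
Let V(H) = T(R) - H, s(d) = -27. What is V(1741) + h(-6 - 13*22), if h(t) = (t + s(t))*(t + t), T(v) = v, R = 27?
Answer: 184582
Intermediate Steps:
V(H) = 27 - H
h(t) = 2*t*(-27 + t) (h(t) = (t - 27)*(t + t) = (-27 + t)*(2*t) = 2*t*(-27 + t))
V(1741) + h(-6 - 13*22) = (27 - 1*1741) + 2*(-6 - 13*22)*(-27 + (-6 - 13*22)) = (27 - 1741) + 2*(-6 - 286)*(-27 + (-6 - 286)) = -1714 + 2*(-292)*(-27 - 292) = -1714 + 2*(-292)*(-319) = -1714 + 186296 = 184582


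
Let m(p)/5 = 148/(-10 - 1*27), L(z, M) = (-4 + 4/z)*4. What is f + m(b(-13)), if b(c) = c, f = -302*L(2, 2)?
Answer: 2396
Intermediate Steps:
L(z, M) = -16 + 16/z
f = 2416 (f = -302*(-16 + 16/2) = -302*(-16 + 16*(½)) = -302*(-16 + 8) = -302*(-8) = 2416)
m(p) = -20 (m(p) = 5*(148/(-10 - 1*27)) = 5*(148/(-10 - 27)) = 5*(148/(-37)) = 5*(148*(-1/37)) = 5*(-4) = -20)
f + m(b(-13)) = 2416 - 20 = 2396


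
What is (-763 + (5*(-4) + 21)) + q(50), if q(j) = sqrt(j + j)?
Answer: -752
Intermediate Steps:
q(j) = sqrt(2)*sqrt(j) (q(j) = sqrt(2*j) = sqrt(2)*sqrt(j))
(-763 + (5*(-4) + 21)) + q(50) = (-763 + (5*(-4) + 21)) + sqrt(2)*sqrt(50) = (-763 + (-20 + 21)) + sqrt(2)*(5*sqrt(2)) = (-763 + 1) + 10 = -762 + 10 = -752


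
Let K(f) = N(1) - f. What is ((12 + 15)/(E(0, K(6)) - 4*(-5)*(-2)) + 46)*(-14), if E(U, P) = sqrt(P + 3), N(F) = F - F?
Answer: -145316/229 + 54*I*sqrt(3)/229 ≈ -634.57 + 0.40843*I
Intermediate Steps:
N(F) = 0
K(f) = -f (K(f) = 0 - f = -f)
E(U, P) = sqrt(3 + P)
((12 + 15)/(E(0, K(6)) - 4*(-5)*(-2)) + 46)*(-14) = ((12 + 15)/(sqrt(3 - 1*6) - 4*(-5)*(-2)) + 46)*(-14) = (27/(sqrt(3 - 6) + 20*(-2)) + 46)*(-14) = (27/(sqrt(-3) - 40) + 46)*(-14) = (27/(I*sqrt(3) - 40) + 46)*(-14) = (27/(-40 + I*sqrt(3)) + 46)*(-14) = (46 + 27/(-40 + I*sqrt(3)))*(-14) = -644 - 378/(-40 + I*sqrt(3))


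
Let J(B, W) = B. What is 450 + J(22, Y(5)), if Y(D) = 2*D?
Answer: 472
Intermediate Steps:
450 + J(22, Y(5)) = 450 + 22 = 472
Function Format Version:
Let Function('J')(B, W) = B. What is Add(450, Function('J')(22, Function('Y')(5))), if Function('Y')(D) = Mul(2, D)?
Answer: 472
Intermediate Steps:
Add(450, Function('J')(22, Function('Y')(5))) = Add(450, 22) = 472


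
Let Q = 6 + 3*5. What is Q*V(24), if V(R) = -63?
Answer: -1323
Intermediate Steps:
Q = 21 (Q = 6 + 15 = 21)
Q*V(24) = 21*(-63) = -1323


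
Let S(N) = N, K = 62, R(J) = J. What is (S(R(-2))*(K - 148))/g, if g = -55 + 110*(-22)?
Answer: -172/2475 ≈ -0.069495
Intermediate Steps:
g = -2475 (g = -55 - 2420 = -2475)
(S(R(-2))*(K - 148))/g = -2*(62 - 148)/(-2475) = -2*(-86)*(-1/2475) = 172*(-1/2475) = -172/2475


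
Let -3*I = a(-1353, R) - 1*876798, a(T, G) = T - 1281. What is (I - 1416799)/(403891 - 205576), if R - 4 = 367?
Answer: -17287/3051 ≈ -5.6660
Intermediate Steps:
R = 371 (R = 4 + 367 = 371)
a(T, G) = -1281 + T
I = 293144 (I = -((-1281 - 1353) - 1*876798)/3 = -(-2634 - 876798)/3 = -⅓*(-879432) = 293144)
(I - 1416799)/(403891 - 205576) = (293144 - 1416799)/(403891 - 205576) = -1123655/198315 = -1123655*1/198315 = -17287/3051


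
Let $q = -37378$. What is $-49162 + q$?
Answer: $-86540$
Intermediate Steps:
$-49162 + q = -49162 - 37378 = -86540$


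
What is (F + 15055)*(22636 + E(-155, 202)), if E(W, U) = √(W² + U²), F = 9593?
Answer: 557932128 + 24648*√64829 ≈ 5.6421e+8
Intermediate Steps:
E(W, U) = √(U² + W²)
(F + 15055)*(22636 + E(-155, 202)) = (9593 + 15055)*(22636 + √(202² + (-155)²)) = 24648*(22636 + √(40804 + 24025)) = 24648*(22636 + √64829) = 557932128 + 24648*√64829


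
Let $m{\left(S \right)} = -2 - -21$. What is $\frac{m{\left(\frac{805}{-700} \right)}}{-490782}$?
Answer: $- \frac{19}{490782} \approx -3.8714 \cdot 10^{-5}$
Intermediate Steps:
$m{\left(S \right)} = 19$ ($m{\left(S \right)} = -2 + 21 = 19$)
$\frac{m{\left(\frac{805}{-700} \right)}}{-490782} = \frac{19}{-490782} = 19 \left(- \frac{1}{490782}\right) = - \frac{19}{490782}$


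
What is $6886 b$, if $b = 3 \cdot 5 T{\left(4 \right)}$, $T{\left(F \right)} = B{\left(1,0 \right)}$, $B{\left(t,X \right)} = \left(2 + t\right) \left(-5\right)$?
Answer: $-1549350$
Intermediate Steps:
$B{\left(t,X \right)} = -10 - 5 t$
$T{\left(F \right)} = -15$ ($T{\left(F \right)} = -10 - 5 = -15$)
$b = -225$ ($b = 3 \cdot 5 \left(-15\right) = 15 \left(-15\right) = -225$)
$6886 b = 6886 \left(-225\right) = -1549350$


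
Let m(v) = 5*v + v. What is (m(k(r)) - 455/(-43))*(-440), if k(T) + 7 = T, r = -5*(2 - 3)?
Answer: 26840/43 ≈ 624.19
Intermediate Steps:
r = 5 (r = -5*(-1) = 5)
k(T) = -7 + T
m(v) = 6*v
(m(k(r)) - 455/(-43))*(-440) = (6*(-7 + 5) - 455/(-43))*(-440) = (6*(-2) - 455*(-1/43))*(-440) = (-12 + 455/43)*(-440) = -61/43*(-440) = 26840/43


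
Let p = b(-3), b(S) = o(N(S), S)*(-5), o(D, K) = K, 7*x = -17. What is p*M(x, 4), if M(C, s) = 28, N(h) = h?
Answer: 420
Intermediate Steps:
x = -17/7 (x = (1/7)*(-17) = -17/7 ≈ -2.4286)
b(S) = -5*S (b(S) = S*(-5) = -5*S)
p = 15 (p = -5*(-3) = 15)
p*M(x, 4) = 15*28 = 420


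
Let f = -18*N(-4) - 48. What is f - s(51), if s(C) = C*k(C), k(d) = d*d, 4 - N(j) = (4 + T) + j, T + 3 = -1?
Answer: -132843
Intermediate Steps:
T = -4 (T = -3 - 1 = -4)
N(j) = 4 - j (N(j) = 4 - ((4 - 4) + j) = 4 - (0 + j) = 4 - j)
k(d) = d**2
s(C) = C**3 (s(C) = C*C**2 = C**3)
f = -192 (f = -18*(4 - 1*(-4)) - 48 = -18*(4 + 4) - 48 = -18*8 - 48 = -144 - 48 = -192)
f - s(51) = -192 - 1*51**3 = -192 - 1*132651 = -192 - 132651 = -132843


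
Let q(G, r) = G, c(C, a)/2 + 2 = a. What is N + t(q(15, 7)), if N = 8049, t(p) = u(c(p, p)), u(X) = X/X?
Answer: 8050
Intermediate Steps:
c(C, a) = -4 + 2*a
u(X) = 1
t(p) = 1
N + t(q(15, 7)) = 8049 + 1 = 8050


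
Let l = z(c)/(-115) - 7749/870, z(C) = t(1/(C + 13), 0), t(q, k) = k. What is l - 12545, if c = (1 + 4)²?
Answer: -3640633/290 ≈ -12554.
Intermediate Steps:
c = 25 (c = 5² = 25)
z(C) = 0
l = -2583/290 (l = 0/(-115) - 7749/870 = 0*(-1/115) - 7749*1/870 = 0 - 2583/290 = -2583/290 ≈ -8.9069)
l - 12545 = -2583/290 - 12545 = -3640633/290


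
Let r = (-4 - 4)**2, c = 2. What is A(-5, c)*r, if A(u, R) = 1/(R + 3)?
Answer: 64/5 ≈ 12.800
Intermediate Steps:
A(u, R) = 1/(3 + R)
r = 64 (r = (-8)**2 = 64)
A(-5, c)*r = 64/(3 + 2) = 64/5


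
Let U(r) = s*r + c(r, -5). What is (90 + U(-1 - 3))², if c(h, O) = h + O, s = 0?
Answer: 6561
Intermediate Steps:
c(h, O) = O + h
U(r) = -5 + r (U(r) = 0*r + (-5 + r) = 0 + (-5 + r) = -5 + r)
(90 + U(-1 - 3))² = (90 + (-5 + (-1 - 3)))² = (90 + (-5 - 4))² = (90 - 9)² = 81² = 6561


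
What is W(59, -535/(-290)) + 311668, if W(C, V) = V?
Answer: 18076851/58 ≈ 3.1167e+5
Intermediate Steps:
W(59, -535/(-290)) + 311668 = -535/(-290) + 311668 = -535*(-1/290) + 311668 = 107/58 + 311668 = 18076851/58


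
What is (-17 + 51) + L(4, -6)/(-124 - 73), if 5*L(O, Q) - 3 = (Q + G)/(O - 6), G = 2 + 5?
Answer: 13395/394 ≈ 33.997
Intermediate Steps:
G = 7
L(O, Q) = ⅗ + (7 + Q)/(5*(-6 + O)) (L(O, Q) = ⅗ + ((Q + 7)/(O - 6))/5 = ⅗ + ((7 + Q)/(-6 + O))/5 = ⅗ + (7 + Q)/(5*(-6 + O)))
(-17 + 51) + L(4, -6)/(-124 - 73) = (-17 + 51) + ((-11 - 6 + 3*4)/(5*(-6 + 4)))/(-124 - 73) = 34 + ((⅕)*(-11 - 6 + 12)/(-2))/(-197) = 34 + ((⅕)*(-½)*(-5))*(-1/197) = 34 + (½)*(-1/197) = 34 - 1/394 = 13395/394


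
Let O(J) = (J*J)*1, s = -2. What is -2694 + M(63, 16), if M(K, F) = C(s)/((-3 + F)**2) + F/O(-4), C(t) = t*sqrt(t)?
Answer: -2693 - 2*I*sqrt(2)/169 ≈ -2693.0 - 0.016736*I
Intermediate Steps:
O(J) = J**2 (O(J) = J**2*1 = J**2)
C(t) = t**(3/2)
M(K, F) = F/16 - 2*I*sqrt(2)/(-3 + F)**2 (M(K, F) = (-2)**(3/2)/((-3 + F)**2) + F/((-4)**2) = (-2*I*sqrt(2))/(-3 + F)**2 + F/16 = -2*I*sqrt(2)/(-3 + F)**2 + F*(1/16) = -2*I*sqrt(2)/(-3 + F)**2 + F/16 = F/16 - 2*I*sqrt(2)/(-3 + F)**2)
-2694 + M(63, 16) = -2694 + ((1/16)*16 - 2*I*sqrt(2)/(-3 + 16)**2) = -2694 + (1 - 2*I*sqrt(2)/13**2) = -2694 + (1 - 2*I*sqrt(2)*1/169) = -2694 + (1 - 2*I*sqrt(2)/169) = -2693 - 2*I*sqrt(2)/169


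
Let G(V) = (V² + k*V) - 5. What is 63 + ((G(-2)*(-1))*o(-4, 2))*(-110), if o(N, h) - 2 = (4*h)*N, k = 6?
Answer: 42963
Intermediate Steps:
G(V) = -5 + V² + 6*V (G(V) = (V² + 6*V) - 5 = -5 + V² + 6*V)
o(N, h) = 2 + 4*N*h (o(N, h) = 2 + (4*h)*N = 2 + 4*N*h)
63 + ((G(-2)*(-1))*o(-4, 2))*(-110) = 63 + (((-5 + (-2)² + 6*(-2))*(-1))*(2 + 4*(-4)*2))*(-110) = 63 + (((-5 + 4 - 12)*(-1))*(2 - 32))*(-110) = 63 + (-13*(-1)*(-30))*(-110) = 63 + (13*(-30))*(-110) = 63 - 390*(-110) = 63 + 42900 = 42963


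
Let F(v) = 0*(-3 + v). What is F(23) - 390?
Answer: -390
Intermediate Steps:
F(v) = 0
F(23) - 390 = 0 - 390 = -390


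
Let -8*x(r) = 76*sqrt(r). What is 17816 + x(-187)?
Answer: 17816 - 19*I*sqrt(187)/2 ≈ 17816.0 - 129.91*I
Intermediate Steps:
x(r) = -19*sqrt(r)/2
17816 + x(-187) = 17816 - 19*I*sqrt(187)/2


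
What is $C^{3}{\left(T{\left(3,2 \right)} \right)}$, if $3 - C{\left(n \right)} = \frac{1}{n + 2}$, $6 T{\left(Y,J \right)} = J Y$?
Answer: $\frac{512}{27} \approx 18.963$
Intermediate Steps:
$T{\left(Y,J \right)} = \frac{J Y}{6}$
$C{\left(n \right)} = 3 - \frac{1}{2 + n}$ ($C{\left(n \right)} = 3 - \frac{1}{n + 2} = 3 - \frac{1}{2 + n}$)
$C^{3}{\left(T{\left(3,2 \right)} \right)} = \left(\frac{5 + 3 \cdot \frac{1}{6} \cdot 2 \cdot 3}{2 + \frac{1}{6} \cdot 2 \cdot 3}\right)^{3} = \left(\frac{5 + 3 \cdot 1}{2 + 1}\right)^{3} = \left(\frac{5 + 3}{3}\right)^{3} = \left(\frac{1}{3} \cdot 8\right)^{3} = \left(\frac{8}{3}\right)^{3} = \frac{512}{27}$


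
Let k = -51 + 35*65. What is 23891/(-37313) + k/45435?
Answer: -1002503473/1695316155 ≈ -0.59134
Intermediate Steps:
k = 2224 (k = -51 + 2275 = 2224)
23891/(-37313) + k/45435 = 23891/(-37313) + 2224/45435 = 23891*(-1/37313) + 2224*(1/45435) = -23891/37313 + 2224/45435 = -1002503473/1695316155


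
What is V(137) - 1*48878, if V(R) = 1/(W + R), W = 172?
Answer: -15103301/309 ≈ -48878.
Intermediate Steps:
V(R) = 1/(172 + R)
V(137) - 1*48878 = 1/(172 + 137) - 1*48878 = 1/309 - 48878 = -15103301/309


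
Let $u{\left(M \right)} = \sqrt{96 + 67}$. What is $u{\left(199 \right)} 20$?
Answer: $20 \sqrt{163} \approx 255.34$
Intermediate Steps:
$u{\left(M \right)} = \sqrt{163}$
$u{\left(199 \right)} 20 = \sqrt{163} \cdot 20 = 20 \sqrt{163}$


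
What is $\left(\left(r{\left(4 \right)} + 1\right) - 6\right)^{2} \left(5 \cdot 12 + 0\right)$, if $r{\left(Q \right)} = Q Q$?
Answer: $7260$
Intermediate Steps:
$r{\left(Q \right)} = Q^{2}$
$\left(\left(r{\left(4 \right)} + 1\right) - 6\right)^{2} \left(5 \cdot 12 + 0\right) = \left(\left(4^{2} + 1\right) - 6\right)^{2} \left(5 \cdot 12 + 0\right) = \left(\left(16 + 1\right) - 6\right)^{2} \left(60 + 0\right) = \left(17 - 6\right)^{2} \cdot 60 = 11^{2} \cdot 60 = 121 \cdot 60 = 7260$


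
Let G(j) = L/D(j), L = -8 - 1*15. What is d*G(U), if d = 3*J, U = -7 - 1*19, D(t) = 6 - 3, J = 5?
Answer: -115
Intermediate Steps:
L = -23 (L = -8 - 15 = -23)
D(t) = 3
U = -26 (U = -7 - 19 = -26)
G(j) = -23/3
d = 15 (d = 3*5 = 15)
d*G(U) = 15*(-23/3) = -115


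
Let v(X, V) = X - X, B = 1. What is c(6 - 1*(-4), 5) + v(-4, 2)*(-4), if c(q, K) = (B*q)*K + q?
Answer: 60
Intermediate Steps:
c(q, K) = q + K*q (c(q, K) = (1*q)*K + q = q*K + q = K*q + q = q + K*q)
v(X, V) = 0
c(6 - 1*(-4), 5) + v(-4, 2)*(-4) = (6 - 1*(-4))*(1 + 5) + 0*(-4) = (6 + 4)*6 + 0 = 10*6 + 0 = 60 + 0 = 60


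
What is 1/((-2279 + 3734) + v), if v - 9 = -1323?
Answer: 1/141 ≈ 0.0070922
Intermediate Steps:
v = -1314 (v = 9 - 1323 = -1314)
1/((-2279 + 3734) + v) = 1/((-2279 + 3734) - 1314) = 1/(1455 - 1314) = 1/141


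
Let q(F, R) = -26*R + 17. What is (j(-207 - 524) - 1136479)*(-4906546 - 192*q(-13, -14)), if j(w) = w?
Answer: 5662962362580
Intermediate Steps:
q(F, R) = 17 - 26*R
(j(-207 - 524) - 1136479)*(-4906546 - 192*q(-13, -14)) = ((-207 - 524) - 1136479)*(-4906546 - 192*(17 - 26*(-14))) = (-731 - 1136479)*(-4906546 - 192*(17 + 364)) = -1137210*(-4906546 - 192*381) = -1137210*(-4906546 - 73152) = -1137210*(-4979698) = 5662962362580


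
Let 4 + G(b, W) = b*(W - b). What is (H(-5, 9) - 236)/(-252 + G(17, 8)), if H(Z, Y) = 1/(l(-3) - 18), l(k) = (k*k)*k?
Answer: 10621/18405 ≈ 0.57707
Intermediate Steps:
l(k) = k³ (l(k) = k²*k = k³)
G(b, W) = -4 + b*(W - b)
H(Z, Y) = -1/45 (H(Z, Y) = 1/((-3)³ - 18) = 1/(-27 - 18) = 1/(-45) = -1/45)
(H(-5, 9) - 236)/(-252 + G(17, 8)) = (-1/45 - 236)/(-252 + (-4 - 1*17² + 8*17)) = -10621/(45*(-252 + (-4 - 1*289 + 136))) = -10621/(45*(-252 + (-4 - 289 + 136))) = -10621/(45*(-252 - 157)) = -10621/45/(-409) = -10621/45*(-1/409) = 10621/18405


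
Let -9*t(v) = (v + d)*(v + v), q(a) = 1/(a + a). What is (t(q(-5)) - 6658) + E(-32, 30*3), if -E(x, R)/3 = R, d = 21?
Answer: -3117391/450 ≈ -6927.5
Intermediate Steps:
E(x, R) = -3*R
q(a) = 1/(2*a)
t(v) = -2*v*(21 + v)/9 (t(v) = -(v + 21)*(v + v)/9 = -(21 + v)*2*v/9 = -2*v*(21 + v)/9)
(t(q(-5)) - 6658) + E(-32, 30*3) = (-2*(½)/(-5)*(21 + (½)/(-5))/9 - 6658) - 90*3 = (-2*(½)*(-⅕)*(21 + (½)*(-⅕))/9 - 6658) - 3*90 = (-2/9*(-⅒)*(21 - ⅒) - 6658) - 270 = (-2/9*(-⅒)*209/10 - 6658) - 270 = (209/450 - 6658) - 270 = -2995891/450 - 270 = -3117391/450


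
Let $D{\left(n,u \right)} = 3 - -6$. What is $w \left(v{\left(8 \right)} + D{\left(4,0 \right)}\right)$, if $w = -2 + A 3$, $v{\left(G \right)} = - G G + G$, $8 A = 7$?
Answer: $- \frac{235}{8} \approx -29.375$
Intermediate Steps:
$A = \frac{7}{8}$ ($A = \frac{1}{8} \cdot 7 = \frac{7}{8} \approx 0.875$)
$v{\left(G \right)} = G - G^{2}$ ($v{\left(G \right)} = - G^{2} + G = G - G^{2}$)
$D{\left(n,u \right)} = 9$ ($D{\left(n,u \right)} = 3 + 6 = 9$)
$w = \frac{5}{8}$ ($w = -2 + \frac{7}{8} \cdot 3 = -2 + \frac{21}{8} = \frac{5}{8} \approx 0.625$)
$w \left(v{\left(8 \right)} + D{\left(4,0 \right)}\right) = \frac{5 \left(8 \left(1 - 8\right) + 9\right)}{8} = \frac{5 \left(8 \left(-7\right) + 9\right)}{8} = \frac{5 \left(-56 + 9\right)}{8} = \frac{5}{8} \left(-47\right) = - \frac{235}{8}$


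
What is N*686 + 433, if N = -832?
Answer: -570319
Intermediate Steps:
N*686 + 433 = -832*686 + 433 = -570752 + 433 = -570319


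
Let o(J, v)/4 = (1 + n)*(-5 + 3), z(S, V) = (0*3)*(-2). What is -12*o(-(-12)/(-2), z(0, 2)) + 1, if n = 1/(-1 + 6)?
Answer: 581/5 ≈ 116.20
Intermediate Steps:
n = ⅕ (n = 1/5 = ⅕ ≈ 0.20000)
z(S, V) = 0 (z(S, V) = 0*(-2) = 0)
o(J, v) = -48/5 (o(J, v) = 4*((1 + ⅕)*(-5 + 3)) = 4*((6/5)*(-2)) = 4*(-12/5) = -48/5)
-12*o(-(-12)/(-2), z(0, 2)) + 1 = -12*(-48/5) + 1 = 576/5 + 1 = 581/5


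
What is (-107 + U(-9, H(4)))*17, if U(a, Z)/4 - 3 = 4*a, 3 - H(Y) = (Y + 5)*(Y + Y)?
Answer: -4063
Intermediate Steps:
H(Y) = 3 - 2*Y*(5 + Y) (H(Y) = 3 - (Y + 5)*(Y + Y) = 3 - (5 + Y)*2*Y = 3 - 2*Y*(5 + Y))
U(a, Z) = 12 + 16*a (U(a, Z) = 12 + 4*(4*a) = 12 + 16*a)
(-107 + U(-9, H(4)))*17 = (-107 + (12 + 16*(-9)))*17 = (-107 + (12 - 144))*17 = (-107 - 132)*17 = -239*17 = -4063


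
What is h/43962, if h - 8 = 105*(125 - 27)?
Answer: 5149/21981 ≈ 0.23425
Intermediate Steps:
h = 10298 (h = 8 + 105*(125 - 27) = 8 + 105*98 = 8 + 10290 = 10298)
h/43962 = 10298/43962 = 10298*(1/43962) = 5149/21981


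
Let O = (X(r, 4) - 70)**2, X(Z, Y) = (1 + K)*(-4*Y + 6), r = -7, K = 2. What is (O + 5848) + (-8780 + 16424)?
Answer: 23492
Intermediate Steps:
X(Z, Y) = 18 - 12*Y (X(Z, Y) = (1 + 2)*(-4*Y + 6) = 3*(6 - 4*Y) = 18 - 12*Y)
O = 10000 (O = ((18 - 12*4) - 70)**2 = ((18 - 48) - 70)**2 = (-30 - 70)**2 = (-100)**2 = 10000)
(O + 5848) + (-8780 + 16424) = (10000 + 5848) + (-8780 + 16424) = 15848 + 7644 = 23492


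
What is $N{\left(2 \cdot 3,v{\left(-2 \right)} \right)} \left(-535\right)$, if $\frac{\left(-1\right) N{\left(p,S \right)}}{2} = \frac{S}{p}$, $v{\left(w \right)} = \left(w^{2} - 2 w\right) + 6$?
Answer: $\frac{7490}{3} \approx 2496.7$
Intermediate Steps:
$v{\left(w \right)} = 6 + w^{2} - 2 w$
$N{\left(p,S \right)} = - \frac{2 S}{p}$ ($N{\left(p,S \right)} = - 2 \frac{S}{p} = - \frac{2 S}{p}$)
$N{\left(2 \cdot 3,v{\left(-2 \right)} \right)} \left(-535\right) = - \frac{2 \left(6 + \left(-2\right)^{2} - -4\right)}{2 \cdot 3} \left(-535\right) = - \frac{2 \left(6 + 4 + 4\right)}{6} \left(-535\right) = \left(-2\right) 14 \cdot \frac{1}{6} \left(-535\right) = \left(- \frac{14}{3}\right) \left(-535\right) = \frac{7490}{3}$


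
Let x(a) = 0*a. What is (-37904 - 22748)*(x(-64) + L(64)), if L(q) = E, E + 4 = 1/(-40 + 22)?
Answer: 2213798/9 ≈ 2.4598e+5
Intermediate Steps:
x(a) = 0
E = -73/18 (E = -4 + 1/(-40 + 22) = -4 + 1/(-18) = -4 - 1/18 = -73/18 ≈ -4.0556)
L(q) = -73/18
(-37904 - 22748)*(x(-64) + L(64)) = (-37904 - 22748)*(0 - 73/18) = -60652*(-73/18) = 2213798/9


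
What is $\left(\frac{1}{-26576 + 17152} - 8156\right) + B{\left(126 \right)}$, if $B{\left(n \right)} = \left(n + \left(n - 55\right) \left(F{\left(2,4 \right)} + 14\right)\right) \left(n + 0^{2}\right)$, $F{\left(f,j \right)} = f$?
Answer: $\frac{1421666943}{9424} \approx 1.5086 \cdot 10^{5}$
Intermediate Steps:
$B{\left(n \right)} = n \left(-880 + 17 n\right)$ ($B{\left(n \right)} = \left(n + \left(n - 55\right) \left(2 + 14\right)\right) \left(n + 0^{2}\right) = \left(n + \left(-55 + n\right) 16\right) \left(n + 0\right) = \left(n + \left(-880 + 16 n\right)\right) n = \left(-880 + 17 n\right) n = n \left(-880 + 17 n\right)$)
$\left(\frac{1}{-26576 + 17152} - 8156\right) + B{\left(126 \right)} = \left(\frac{1}{-26576 + 17152} - 8156\right) + 126 \left(-880 + 17 \cdot 126\right) = \left(\frac{1}{-9424} - 8156\right) + 126 \left(-880 + 2142\right) = \left(- \frac{1}{9424} - 8156\right) + 126 \cdot 1262 = - \frac{76862145}{9424} + 159012 = \frac{1421666943}{9424}$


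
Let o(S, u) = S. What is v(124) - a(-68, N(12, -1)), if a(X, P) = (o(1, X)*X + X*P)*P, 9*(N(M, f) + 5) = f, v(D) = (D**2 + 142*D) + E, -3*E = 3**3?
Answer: 2786711/81 ≈ 34404.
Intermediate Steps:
E = -9 (E = -1/3*3**3 = -1/3*27 = -9)
v(D) = -9 + D**2 + 142*D (v(D) = (D**2 + 142*D) - 9 = -9 + D**2 + 142*D)
N(M, f) = -5 + f/9
a(X, P) = P*(X + P*X) (a(X, P) = (1*X + X*P)*P = (X + P*X)*P = P*(X + P*X))
v(124) - a(-68, N(12, -1)) = (-9 + 124**2 + 142*124) - (-5 + (1/9)*(-1))*(-68)*(1 + (-5 + (1/9)*(-1))) = (-9 + 15376 + 17608) - (-5 - 1/9)*(-68)*(1 + (-5 - 1/9)) = 32975 - (-46)*(-68)*(1 - 46/9)/9 = 32975 - (-46)*(-68)*(-37)/(9*9) = 32975 - 1*(-115736/81) = 32975 + 115736/81 = 2786711/81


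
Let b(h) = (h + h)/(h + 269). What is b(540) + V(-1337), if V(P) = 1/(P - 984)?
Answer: 2505871/1877689 ≈ 1.3346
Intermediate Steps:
b(h) = 2*h/(269 + h) (b(h) = (2*h)/(269 + h) = 2*h/(269 + h))
V(P) = 1/(-984 + P)
b(540) + V(-1337) = 2*540/(269 + 540) + 1/(-984 - 1337) = 2*540/809 + 1/(-2321) = 2*540*(1/809) - 1/2321 = 1080/809 - 1/2321 = 2505871/1877689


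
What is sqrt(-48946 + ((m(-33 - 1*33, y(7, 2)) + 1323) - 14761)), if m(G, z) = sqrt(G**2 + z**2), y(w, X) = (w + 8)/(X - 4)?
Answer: sqrt(-249536 + 6*sqrt(1961))/2 ≈ 249.63*I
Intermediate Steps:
y(w, X) = (8 + w)/(-4 + X)
sqrt(-48946 + ((m(-33 - 1*33, y(7, 2)) + 1323) - 14761)) = sqrt(-48946 + ((sqrt((-33 - 1*33)**2 + ((8 + 7)/(-4 + 2))**2) + 1323) - 14761)) = sqrt(-48946 + ((sqrt((-33 - 33)**2 + (15/(-2))**2) + 1323) - 14761)) = sqrt(-48946 + ((sqrt((-66)**2 + (-1/2*15)**2) + 1323) - 14761)) = sqrt(-48946 + ((sqrt(4356 + (-15/2)**2) + 1323) - 14761)) = sqrt(-48946 + ((sqrt(4356 + 225/4) + 1323) - 14761)) = sqrt(-48946 + ((sqrt(17649/4) + 1323) - 14761)) = sqrt(-48946 + ((3*sqrt(1961)/2 + 1323) - 14761)) = sqrt(-48946 + ((1323 + 3*sqrt(1961)/2) - 14761)) = sqrt(-48946 + (-13438 + 3*sqrt(1961)/2)) = sqrt(-62384 + 3*sqrt(1961)/2)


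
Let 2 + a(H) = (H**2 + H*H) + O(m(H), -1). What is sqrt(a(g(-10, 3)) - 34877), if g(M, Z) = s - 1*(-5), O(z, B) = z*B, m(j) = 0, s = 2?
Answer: I*sqrt(34781) ≈ 186.5*I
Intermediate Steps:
O(z, B) = B*z
g(M, Z) = 7 (g(M, Z) = 2 - 1*(-5) = 2 + 5 = 7)
a(H) = -2 + 2*H**2 (a(H) = -2 + ((H**2 + H*H) - 1*0) = -2 + ((H**2 + H**2) + 0) = -2 + (2*H**2 + 0) = -2 + 2*H**2)
sqrt(a(g(-10, 3)) - 34877) = sqrt((-2 + 2*7**2) - 34877) = sqrt((-2 + 2*49) - 34877) = sqrt((-2 + 98) - 34877) = sqrt(96 - 34877) = sqrt(-34781) = I*sqrt(34781)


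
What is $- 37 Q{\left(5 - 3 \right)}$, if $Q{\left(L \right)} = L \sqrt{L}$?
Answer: $- 74 \sqrt{2} \approx -104.65$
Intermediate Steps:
$Q{\left(L \right)} = L^{\frac{3}{2}}$
$- 37 Q{\left(5 - 3 \right)} = - 37 \left(5 - 3\right)^{\frac{3}{2}} = - 37 \cdot 2^{\frac{3}{2}} = - 37 \cdot 2 \sqrt{2} = - 74 \sqrt{2}$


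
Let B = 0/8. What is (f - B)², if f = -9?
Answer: 81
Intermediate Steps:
B = 0 (B = 0*(⅛) = 0)
(f - B)² = (-9 - 1*0)² = (-9 + 0)² = (-9)² = 81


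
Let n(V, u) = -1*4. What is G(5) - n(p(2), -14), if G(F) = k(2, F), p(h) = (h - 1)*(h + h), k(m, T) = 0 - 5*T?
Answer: -21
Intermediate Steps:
k(m, T) = -5*T
p(h) = 2*h*(-1 + h) (p(h) = (-1 + h)*(2*h) = 2*h*(-1 + h))
G(F) = -5*F
n(V, u) = -4
G(5) - n(p(2), -14) = -5*5 - 1*(-4) = -25 + 4 = -21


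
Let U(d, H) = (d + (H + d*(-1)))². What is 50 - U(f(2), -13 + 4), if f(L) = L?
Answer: -31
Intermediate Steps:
U(d, H) = H² (U(d, H) = (d + (H - d))² = H²)
50 - U(f(2), -13 + 4) = 50 - (-13 + 4)² = 50 - 1*(-9)² = 50 - 1*81 = 50 - 81 = -31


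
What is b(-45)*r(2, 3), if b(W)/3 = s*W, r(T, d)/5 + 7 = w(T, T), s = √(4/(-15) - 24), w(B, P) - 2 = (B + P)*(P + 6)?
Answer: -2430*I*√1365 ≈ -89779.0*I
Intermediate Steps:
w(B, P) = 2 + (6 + P)*(B + P) (w(B, P) = 2 + (B + P)*(P + 6) = 2 + (B + P)*(6 + P) = 2 + (6 + P)*(B + P))
s = 2*I*√1365/15 (s = √(4*(-1/15) - 24) = √(-4/15 - 24) = √(-364/15) = 2*I*√1365/15 ≈ 4.9261*I)
r(T, d) = -25 + 10*T² + 60*T (r(T, d) = -35 + 5*(2 + T² + 6*T + 6*T + T*T) = -35 + 5*(2 + T² + 6*T + 6*T + T²) = -35 + 5*(2 + 2*T² + 12*T) = -35 + (10 + 10*T² + 60*T) = -25 + 10*T² + 60*T)
b(W) = 2*I*W*√1365/5 (b(W) = 3*((2*I*√1365/15)*W) = 3*(2*I*W*√1365/15) = 2*I*W*√1365/5)
b(-45)*r(2, 3) = ((⅖)*I*(-45)*√1365)*(-25 + 10*2² + 60*2) = (-18*I*√1365)*(-25 + 10*4 + 120) = (-18*I*√1365)*(-25 + 40 + 120) = -18*I*√1365*135 = -2430*I*√1365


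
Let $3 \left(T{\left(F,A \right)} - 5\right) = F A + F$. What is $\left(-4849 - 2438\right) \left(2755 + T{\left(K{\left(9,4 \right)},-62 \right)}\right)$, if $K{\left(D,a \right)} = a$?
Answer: $-19519444$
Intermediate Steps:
$T{\left(F,A \right)} = 5 + \frac{F}{3} + \frac{A F}{3}$ ($T{\left(F,A \right)} = 5 + \frac{F A + F}{3} = 5 + \frac{A F + F}{3} = 5 + \frac{F + A F}{3} = 5 + \left(\frac{F}{3} + \frac{A F}{3}\right) = 5 + \frac{F}{3} + \frac{A F}{3}$)
$\left(-4849 - 2438\right) \left(2755 + T{\left(K{\left(9,4 \right)},-62 \right)}\right) = \left(-4849 - 2438\right) \left(2755 + \left(5 + \frac{1}{3} \cdot 4 + \frac{1}{3} \left(-62\right) 4\right)\right) = - 7287 \left(2755 + \left(5 + \frac{4}{3} - \frac{248}{3}\right)\right) = - 7287 \left(2755 - \frac{229}{3}\right) = \left(-7287\right) \frac{8036}{3} = -19519444$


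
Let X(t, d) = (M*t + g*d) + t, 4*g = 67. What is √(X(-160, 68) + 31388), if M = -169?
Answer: √59407 ≈ 243.74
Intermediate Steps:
g = 67/4 (g = (¼)*67 = 67/4 ≈ 16.750)
X(t, d) = -168*t + 67*d/4 (X(t, d) = (-169*t + 67*d/4) + t = -168*t + 67*d/4)
√(X(-160, 68) + 31388) = √((-168*(-160) + (67/4)*68) + 31388) = √((26880 + 1139) + 31388) = √(28019 + 31388) = √59407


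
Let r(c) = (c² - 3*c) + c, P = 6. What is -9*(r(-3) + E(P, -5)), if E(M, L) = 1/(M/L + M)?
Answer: -1095/8 ≈ -136.88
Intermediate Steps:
r(c) = c² - 2*c
E(M, L) = 1/(M + M/L)
-9*(r(-3) + E(P, -5)) = -9*(-3*(-2 - 3) - 5/(6*(1 - 5))) = -9*(-3*(-5) - 5*⅙/(-4)) = -9*(15 - 5*⅙*(-¼)) = -9*(15 + 5/24) = -9*365/24 = -1095/8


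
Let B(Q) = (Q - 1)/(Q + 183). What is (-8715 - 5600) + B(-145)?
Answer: -272058/19 ≈ -14319.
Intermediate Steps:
B(Q) = (-1 + Q)/(183 + Q)
(-8715 - 5600) + B(-145) = (-8715 - 5600) + (-1 - 145)/(183 - 145) = -14315 - 146/38 = -14315 + (1/38)*(-146) = -14315 - 73/19 = -272058/19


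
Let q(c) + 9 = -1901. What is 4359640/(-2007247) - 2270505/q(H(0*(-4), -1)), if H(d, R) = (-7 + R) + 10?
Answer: 909827487467/766768354 ≈ 1186.6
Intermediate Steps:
H(d, R) = 3 + R
q(c) = -1910 (q(c) = -9 - 1901 = -1910)
4359640/(-2007247) - 2270505/q(H(0*(-4), -1)) = 4359640/(-2007247) - 2270505/(-1910) = 4359640*(-1/2007247) - 2270505*(-1/1910) = -4359640/2007247 + 454101/382 = 909827487467/766768354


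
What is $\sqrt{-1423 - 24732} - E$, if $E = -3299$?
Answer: $3299 + i \sqrt{26155} \approx 3299.0 + 161.73 i$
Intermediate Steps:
$\sqrt{-1423 - 24732} - E = \sqrt{-1423 - 24732} - -3299 = \sqrt{-26155} + 3299 = i \sqrt{26155} + 3299 = 3299 + i \sqrt{26155}$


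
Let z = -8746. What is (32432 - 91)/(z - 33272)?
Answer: -32341/42018 ≈ -0.76969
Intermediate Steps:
(32432 - 91)/(z - 33272) = (32432 - 91)/(-8746 - 33272) = 32341/(-42018) = 32341*(-1/42018) = -32341/42018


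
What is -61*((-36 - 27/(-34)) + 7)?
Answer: 58499/34 ≈ 1720.6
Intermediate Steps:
-61*((-36 - 27/(-34)) + 7) = -61*((-36 - 27*(-1/34)) + 7) = -61*((-36 + 27/34) + 7) = -61*(-1197/34 + 7) = -61*(-959/34) = 58499/34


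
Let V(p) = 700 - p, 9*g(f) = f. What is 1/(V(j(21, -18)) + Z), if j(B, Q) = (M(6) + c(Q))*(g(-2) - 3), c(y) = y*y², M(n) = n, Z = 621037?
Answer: 3/1808893 ≈ 1.6585e-6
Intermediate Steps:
g(f) = f/9
c(y) = y³
j(B, Q) = -58/3 - 29*Q³/9 (j(B, Q) = (6 + Q³)*((⅑)*(-2) - 3) = (6 + Q³)*(-2/9 - 3) = (6 + Q³)*(-29/9) = -58/3 - 29*Q³/9)
1/(V(j(21, -18)) + Z) = 1/((700 - (-58/3 - 29/9*(-18)³)) + 621037) = 1/((700 - (-58/3 - 29/9*(-5832))) + 621037) = 1/((700 - (-58/3 + 18792)) + 621037) = 1/((700 - 1*56318/3) + 621037) = 1/((700 - 56318/3) + 621037) = 1/(-54218/3 + 621037) = 1/(1808893/3) = 3/1808893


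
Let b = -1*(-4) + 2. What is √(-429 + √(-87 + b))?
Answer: √(-429 + 9*I) ≈ 0.2173 + 20.713*I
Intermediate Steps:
b = 6 (b = 4 + 2 = 6)
√(-429 + √(-87 + b)) = √(-429 + √(-87 + 6)) = √(-429 + √(-81)) = √(-429 + 9*I)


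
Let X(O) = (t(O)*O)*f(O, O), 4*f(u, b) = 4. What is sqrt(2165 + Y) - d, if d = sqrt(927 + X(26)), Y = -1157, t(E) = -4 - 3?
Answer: -sqrt(745) + 12*sqrt(7) ≈ 4.4543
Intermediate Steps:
t(E) = -7
f(u, b) = 1 (f(u, b) = (1/4)*4 = 1)
X(O) = -7*O (X(O) = -7*O*1 = -7*O)
d = sqrt(745) (d = sqrt(927 - 7*26) = sqrt(927 - 182) = sqrt(745) ≈ 27.295)
sqrt(2165 + Y) - d = sqrt(2165 - 1157) - sqrt(745) = sqrt(1008) - sqrt(745) = 12*sqrt(7) - sqrt(745) = -sqrt(745) + 12*sqrt(7)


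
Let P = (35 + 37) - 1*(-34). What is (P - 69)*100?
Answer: 3700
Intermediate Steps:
P = 106 (P = 72 + 34 = 106)
(P - 69)*100 = (106 - 69)*100 = 37*100 = 3700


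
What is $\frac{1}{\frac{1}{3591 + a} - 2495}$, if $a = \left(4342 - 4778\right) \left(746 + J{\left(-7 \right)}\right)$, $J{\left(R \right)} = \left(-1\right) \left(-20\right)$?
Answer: $- \frac{330385}{824310576} \approx -0.0004008$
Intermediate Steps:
$J{\left(R \right)} = 20$
$a = -333976$ ($a = \left(4342 - 4778\right) \left(746 + 20\right) = \left(-436\right) 766 = -333976$)
$\frac{1}{\frac{1}{3591 + a} - 2495} = \frac{1}{\frac{1}{3591 - 333976} - 2495} = \frac{1}{\frac{1}{-330385} - 2495} = \frac{1}{- \frac{1}{330385} - 2495} = \frac{1}{- \frac{824310576}{330385}} = - \frac{330385}{824310576}$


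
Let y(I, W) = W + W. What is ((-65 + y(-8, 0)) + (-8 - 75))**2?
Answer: 21904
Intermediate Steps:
y(I, W) = 2*W
((-65 + y(-8, 0)) + (-8 - 75))**2 = ((-65 + 2*0) + (-8 - 75))**2 = ((-65 + 0) - 83)**2 = (-65 - 83)**2 = (-148)**2 = 21904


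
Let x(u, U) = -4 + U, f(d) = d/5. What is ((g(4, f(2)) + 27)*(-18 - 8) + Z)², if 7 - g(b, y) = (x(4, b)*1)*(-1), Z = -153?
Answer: 1075369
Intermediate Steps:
f(d) = d/5 (f(d) = d*(⅕) = d/5)
g(b, y) = 3 + b (g(b, y) = 7 - (-4 + b)*1*(-1) = 7 - (-4 + b)*(-1) = 7 - (4 - b) = 7 + (-4 + b) = 3 + b)
((g(4, f(2)) + 27)*(-18 - 8) + Z)² = (((3 + 4) + 27)*(-18 - 8) - 153)² = ((7 + 27)*(-26) - 153)² = (34*(-26) - 153)² = (-884 - 153)² = (-1037)² = 1075369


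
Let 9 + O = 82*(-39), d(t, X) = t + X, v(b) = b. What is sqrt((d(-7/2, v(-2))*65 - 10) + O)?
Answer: I*sqrt(14298)/2 ≈ 59.787*I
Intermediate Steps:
d(t, X) = X + t
O = -3207 (O = -9 + 82*(-39) = -9 - 3198 = -3207)
sqrt((d(-7/2, v(-2))*65 - 10) + O) = sqrt(((-2 - 7/2)*65 - 10) - 3207) = sqrt((-11/2*65 - 10) - 3207) = sqrt((-715/2 - 10) - 3207) = sqrt(-735/2 - 3207) = sqrt(-7149/2) = I*sqrt(14298)/2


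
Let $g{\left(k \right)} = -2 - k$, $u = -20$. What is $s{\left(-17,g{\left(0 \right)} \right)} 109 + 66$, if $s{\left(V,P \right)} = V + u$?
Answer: $-3967$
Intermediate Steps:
$s{\left(V,P \right)} = -20 + V$ ($s{\left(V,P \right)} = V - 20 = -20 + V$)
$s{\left(-17,g{\left(0 \right)} \right)} 109 + 66 = \left(-20 - 17\right) 109 + 66 = \left(-37\right) 109 + 66 = -4033 + 66 = -3967$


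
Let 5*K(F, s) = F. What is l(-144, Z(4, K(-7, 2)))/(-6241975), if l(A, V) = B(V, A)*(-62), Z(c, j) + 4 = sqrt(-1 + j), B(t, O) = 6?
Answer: 372/6241975 ≈ 5.9596e-5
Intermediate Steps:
K(F, s) = F/5
Z(c, j) = -4 + sqrt(-1 + j)
l(A, V) = -372 (l(A, V) = 6*(-62) = -372)
l(-144, Z(4, K(-7, 2)))/(-6241975) = -372/(-6241975) = -372*(-1/6241975) = 372/6241975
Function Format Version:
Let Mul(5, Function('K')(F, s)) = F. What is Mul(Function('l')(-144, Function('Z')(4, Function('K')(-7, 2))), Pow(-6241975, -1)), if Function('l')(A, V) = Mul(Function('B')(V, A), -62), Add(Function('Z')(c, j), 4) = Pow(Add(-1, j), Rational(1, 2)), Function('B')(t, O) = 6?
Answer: Rational(372, 6241975) ≈ 5.9596e-5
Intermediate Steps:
Function('K')(F, s) = Mul(Rational(1, 5), F)
Function('Z')(c, j) = Add(-4, Pow(Add(-1, j), Rational(1, 2)))
Function('l')(A, V) = -372 (Function('l')(A, V) = Mul(6, -62) = -372)
Mul(Function('l')(-144, Function('Z')(4, Function('K')(-7, 2))), Pow(-6241975, -1)) = Mul(-372, Pow(-6241975, -1)) = Mul(-372, Rational(-1, 6241975)) = Rational(372, 6241975)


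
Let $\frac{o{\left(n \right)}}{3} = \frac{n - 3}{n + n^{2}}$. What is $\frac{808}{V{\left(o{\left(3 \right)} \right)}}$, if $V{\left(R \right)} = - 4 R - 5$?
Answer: $- \frac{808}{5} \approx -161.6$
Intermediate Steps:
$o{\left(n \right)} = \frac{3 \left(-3 + n\right)}{n + n^{2}}$ ($o{\left(n \right)} = 3 \frac{n - 3}{n + n^{2}} = 3 \frac{-3 + n}{n + n^{2}} = \frac{3 \left(-3 + n\right)}{n + n^{2}}$)
$V{\left(R \right)} = -5 - 4 R$
$\frac{808}{V{\left(o{\left(3 \right)} \right)}} = \frac{808}{-5 - 4 \frac{3 \left(-3 + 3\right)}{3 \left(1 + 3\right)}} = \frac{808}{-5 - 4 \cdot 3 \cdot \frac{1}{3} \cdot \frac{1}{4} \cdot 0} = \frac{808}{-5 - 0} = \frac{808}{-5 + 0} = \frac{808}{-5} = 808 \left(- \frac{1}{5}\right) = - \frac{808}{5}$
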